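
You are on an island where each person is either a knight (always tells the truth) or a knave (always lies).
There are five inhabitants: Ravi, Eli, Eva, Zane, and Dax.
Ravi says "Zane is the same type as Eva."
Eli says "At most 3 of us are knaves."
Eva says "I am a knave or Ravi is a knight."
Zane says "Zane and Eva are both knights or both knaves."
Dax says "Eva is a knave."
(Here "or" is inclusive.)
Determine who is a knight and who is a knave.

Knights: Ravi, Eli, Eva, and Zane. Knaves: Dax.

Ravi is a knight; "Zane is the same type as Eva" is true, as required.
As a knight, Eli's statement "at most 3 of us are knaves" should be true; it is.
Eva is a knight; "I am a knave or Ravi is a knight" is true, as required.
Zane is a knight, and the claim "Zane and Eva are both knights or both knaves" is indeed true.
Dax is a knave; "Eva is a knave" is false, as required.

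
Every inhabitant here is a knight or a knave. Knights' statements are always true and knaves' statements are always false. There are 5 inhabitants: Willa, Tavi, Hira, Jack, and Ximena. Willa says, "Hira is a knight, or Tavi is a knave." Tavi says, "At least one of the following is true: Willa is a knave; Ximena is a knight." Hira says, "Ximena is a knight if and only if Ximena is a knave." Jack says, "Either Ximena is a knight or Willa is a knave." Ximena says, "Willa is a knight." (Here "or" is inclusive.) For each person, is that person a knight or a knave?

Willa is a knave, Tavi is a knight, Hira is a knave, Jack is a knight, and Ximena is a knave.

Suppose Willa is a knight. Then Willa's statement "Hira is a knight, or Tavi is a knave" would have to be true. Checking the 16 ways to assign the others, none is consistent with every speaker.
(For instance, with Tavi=knight, Hira=knave, Jack=knight, Ximena=knave, Willa's claim "Hira is a knight, or Tavi is a knave" comes out false where it would need to be true.)
So Willa must be a knave, making "Hira is a knight, or Tavi is a knave" false. Taking Willa=knave, Tavi=knight, Hira=knave, Jack=knight, Ximena=knave, each remaining statement checks out:
  Tavi (knight): "at least one of the following is true: Willa is a knave; Ximena is a knight" — true. ✓
  Hira (knave): "Ximena is a knight if and only if Ximena is a knave" — false. ✓
  Jack (knight): "either Ximena is a knight or Willa is a knave" — true. ✓
  Ximena (knave): "Willa is a knight" — false. ✓
This is the unique consistent assignment.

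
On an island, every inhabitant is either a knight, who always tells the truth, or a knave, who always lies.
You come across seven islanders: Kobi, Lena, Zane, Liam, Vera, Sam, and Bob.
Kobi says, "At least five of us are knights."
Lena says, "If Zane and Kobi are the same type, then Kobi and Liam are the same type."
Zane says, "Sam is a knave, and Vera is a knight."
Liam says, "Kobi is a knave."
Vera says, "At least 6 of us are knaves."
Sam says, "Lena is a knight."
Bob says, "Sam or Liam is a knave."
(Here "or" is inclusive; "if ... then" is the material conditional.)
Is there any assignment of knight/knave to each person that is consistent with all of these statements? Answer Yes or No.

One consistent assignment: Kobi=knave, Lena=knave, Zane=knave, Liam=knight, Vera=knave, Sam=knave, Bob=knight.

Yes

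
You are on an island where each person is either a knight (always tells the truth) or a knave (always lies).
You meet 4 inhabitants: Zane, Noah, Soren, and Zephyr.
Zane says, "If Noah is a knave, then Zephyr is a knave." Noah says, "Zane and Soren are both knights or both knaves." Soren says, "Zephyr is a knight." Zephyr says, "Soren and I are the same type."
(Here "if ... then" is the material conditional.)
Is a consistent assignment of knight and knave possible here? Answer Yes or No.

Yes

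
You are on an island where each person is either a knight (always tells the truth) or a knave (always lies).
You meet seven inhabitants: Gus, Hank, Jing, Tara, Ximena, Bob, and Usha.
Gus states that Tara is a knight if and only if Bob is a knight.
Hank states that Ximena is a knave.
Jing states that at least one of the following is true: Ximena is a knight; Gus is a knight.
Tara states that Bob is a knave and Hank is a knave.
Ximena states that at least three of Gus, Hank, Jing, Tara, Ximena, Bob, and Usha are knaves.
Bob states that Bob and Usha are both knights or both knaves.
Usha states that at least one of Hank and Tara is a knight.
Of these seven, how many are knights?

4

The unique consistent assignment is Gus=knave, Hank=knave, Jing=knight, Tara=knight, Ximena=knight, Bob=knave, Usha=knight.
That has 4 knights.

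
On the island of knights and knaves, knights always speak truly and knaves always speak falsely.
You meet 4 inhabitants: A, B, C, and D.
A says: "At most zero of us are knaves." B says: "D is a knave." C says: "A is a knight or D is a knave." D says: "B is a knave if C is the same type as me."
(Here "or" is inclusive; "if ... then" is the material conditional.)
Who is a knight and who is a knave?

A is a knave, B is a knave, C is a knave, and D is a knight.

A is a knave, and the claim "at most zero of us are knaves" is indeed false.
B is a knave; "D is a knave" is false, as required.
Since C is a knave, "A is a knight or D is a knave" needs to be false, which holds.
Since D is a knight, "B is a knave if C is the same type as me" needs to be true, which holds.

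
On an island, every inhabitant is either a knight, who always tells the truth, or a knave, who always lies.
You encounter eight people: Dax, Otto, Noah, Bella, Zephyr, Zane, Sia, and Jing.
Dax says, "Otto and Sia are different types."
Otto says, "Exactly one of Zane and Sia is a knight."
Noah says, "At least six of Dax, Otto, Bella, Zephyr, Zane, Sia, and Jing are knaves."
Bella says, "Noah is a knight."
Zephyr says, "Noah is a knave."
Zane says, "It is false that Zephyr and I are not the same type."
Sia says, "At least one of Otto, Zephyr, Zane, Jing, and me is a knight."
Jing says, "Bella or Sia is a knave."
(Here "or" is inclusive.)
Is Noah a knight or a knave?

Noah is a knave.

Consistent assignments: {Dax=knight, Otto=knave, Noah=knave, Bella=knave, Zephyr=knight, Zane=knight, Sia=knight, Jing=knight}; {Dax=knave, Otto=knight, Noah=knave, Bella=knave, Zephyr=knight, Zane=knave, Sia=knight, Jing=knight}
In every consistent assignment, Noah is a knave.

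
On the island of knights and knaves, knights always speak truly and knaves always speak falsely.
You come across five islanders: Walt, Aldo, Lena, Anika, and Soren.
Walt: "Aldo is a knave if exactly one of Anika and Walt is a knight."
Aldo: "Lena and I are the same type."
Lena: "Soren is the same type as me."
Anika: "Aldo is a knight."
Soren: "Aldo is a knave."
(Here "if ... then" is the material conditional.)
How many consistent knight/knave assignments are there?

Consistent assignments:
  Walt=knight, Aldo=knave, Lena=knight, Anika=knave, Soren=knight

1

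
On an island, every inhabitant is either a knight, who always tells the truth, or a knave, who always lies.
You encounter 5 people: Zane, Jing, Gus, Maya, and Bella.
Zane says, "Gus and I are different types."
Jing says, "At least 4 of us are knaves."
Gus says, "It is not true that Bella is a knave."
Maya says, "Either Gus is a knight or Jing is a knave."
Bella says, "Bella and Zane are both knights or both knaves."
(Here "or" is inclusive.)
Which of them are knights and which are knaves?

Zane is a knight, Jing is a knave, Gus is a knave, Maya is a knight, and Bella is a knave.

Suppose Zane is a knave. Then Zane's statement "Gus and I are different types" would have to be false. Checking the 16 ways to assign the others, none is consistent with every speaker.
(For instance, with Jing=knave, Gus=knave, Maya=knight, Bella=knave, Jing's claim "at least 4 of us are knaves" comes out true where it would need to be false.)
So Zane must be a knight, making "Gus and I are different types" true. Taking Zane=knight, Jing=knave, Gus=knave, Maya=knight, Bella=knave, each remaining statement checks out:
  Jing (knave): "at least 4 of us are knaves" — false. ✓
  Gus (knave): "it is not true that Bella is a knave" — false. ✓
  Maya (knight): "either Gus is a knight or Jing is a knave" — true. ✓
  Bella (knave): "Bella and Zane are both knights or both knaves" — false. ✓
This is the unique consistent assignment.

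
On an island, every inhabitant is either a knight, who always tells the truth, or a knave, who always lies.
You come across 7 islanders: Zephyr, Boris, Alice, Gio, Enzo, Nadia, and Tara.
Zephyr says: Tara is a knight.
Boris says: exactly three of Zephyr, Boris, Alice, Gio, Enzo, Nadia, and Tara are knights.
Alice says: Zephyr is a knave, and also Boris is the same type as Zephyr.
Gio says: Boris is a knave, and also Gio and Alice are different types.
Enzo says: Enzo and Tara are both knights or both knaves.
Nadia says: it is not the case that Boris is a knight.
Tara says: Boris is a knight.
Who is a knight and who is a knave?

Zephyr is a knight, Boris is a knight, Alice is a knave, Gio is a knave, Enzo is a knave, Nadia is a knave, and Tara is a knight.

As a knight, Zephyr's statement "Tara is a knight" should be True; it is.
Boris is a knight; "exactly three of Zephyr, Boris, Alice, Gio, Enzo, Nadia, and Tara are knights" is True, as required.
Since Alice is a knave, "Zephyr is a knave, and also Boris is the same type as Zephyr" needs to be false, which holds.
Gio is a knave, and the claim "Boris is a knave, and also Gio and Alice are different types" is indeed false.
Enzo is a knave; "Enzo and Tara are both knights or both knaves" is false, as required.
Nadia is a knave, and the claim "it is not the case that Boris is a knight" is indeed false.
Since Tara is a knight, "Boris is a knight" needs to be True, which holds.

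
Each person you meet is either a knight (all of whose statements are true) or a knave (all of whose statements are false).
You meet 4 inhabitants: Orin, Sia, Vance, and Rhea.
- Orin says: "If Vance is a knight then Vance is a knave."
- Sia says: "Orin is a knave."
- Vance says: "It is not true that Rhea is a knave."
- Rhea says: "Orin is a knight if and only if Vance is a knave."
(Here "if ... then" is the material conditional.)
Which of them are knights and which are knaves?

Orin (knave): "if Vance is a knight then Vance is a knave" — false. ✓
As a knight, Sia's statement "Orin is a knave" should be true; it is.
Vance is a knight, and the claim "it is not true that Rhea is a knave" is indeed true.
Since Rhea is a knight, "Orin is a knight if and only if Vance is a knave" needs to be true, which holds.

Orin is a knave, Sia is a knight, Vance is a knight, and Rhea is a knight.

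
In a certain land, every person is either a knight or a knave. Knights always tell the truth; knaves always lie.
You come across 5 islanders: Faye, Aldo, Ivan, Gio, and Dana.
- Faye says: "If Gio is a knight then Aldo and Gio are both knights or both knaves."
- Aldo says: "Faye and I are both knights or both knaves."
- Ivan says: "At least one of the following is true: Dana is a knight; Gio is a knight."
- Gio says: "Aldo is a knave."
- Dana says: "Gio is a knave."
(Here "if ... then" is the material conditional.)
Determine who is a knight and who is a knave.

Knights: Faye, Aldo, Ivan, and Dana. Knaves: Gio.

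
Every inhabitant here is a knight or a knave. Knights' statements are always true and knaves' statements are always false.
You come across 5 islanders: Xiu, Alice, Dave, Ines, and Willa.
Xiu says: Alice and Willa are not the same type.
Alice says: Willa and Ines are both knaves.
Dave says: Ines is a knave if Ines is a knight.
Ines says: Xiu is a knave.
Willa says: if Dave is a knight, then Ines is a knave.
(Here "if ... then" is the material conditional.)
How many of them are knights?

3

The unique consistent assignment is Xiu=knight, Alice=knave, Dave=knight, Ines=knave, Willa=knight.
That has 3 knights.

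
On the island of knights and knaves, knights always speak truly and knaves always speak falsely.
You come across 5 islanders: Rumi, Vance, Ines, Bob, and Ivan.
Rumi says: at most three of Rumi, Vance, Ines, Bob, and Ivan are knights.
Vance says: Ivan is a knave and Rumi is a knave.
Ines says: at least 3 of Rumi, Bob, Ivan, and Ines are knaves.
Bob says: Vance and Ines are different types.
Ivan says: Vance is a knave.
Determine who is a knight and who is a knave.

Rumi is a knight, Vance is a knave, Ines is a knave, Bob is a knave, and Ivan is a knight.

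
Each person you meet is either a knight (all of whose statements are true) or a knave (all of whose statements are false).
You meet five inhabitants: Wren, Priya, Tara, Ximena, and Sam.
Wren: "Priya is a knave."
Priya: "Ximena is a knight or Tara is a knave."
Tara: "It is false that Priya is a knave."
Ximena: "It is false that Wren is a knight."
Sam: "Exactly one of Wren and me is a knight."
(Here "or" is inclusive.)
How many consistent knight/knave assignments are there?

Consistent assignments:
  Wren=knave, Priya=knight, Tara=knight, Ximena=knight, Sam=knight
  Wren=knave, Priya=knight, Tara=knight, Ximena=knight, Sam=knave

2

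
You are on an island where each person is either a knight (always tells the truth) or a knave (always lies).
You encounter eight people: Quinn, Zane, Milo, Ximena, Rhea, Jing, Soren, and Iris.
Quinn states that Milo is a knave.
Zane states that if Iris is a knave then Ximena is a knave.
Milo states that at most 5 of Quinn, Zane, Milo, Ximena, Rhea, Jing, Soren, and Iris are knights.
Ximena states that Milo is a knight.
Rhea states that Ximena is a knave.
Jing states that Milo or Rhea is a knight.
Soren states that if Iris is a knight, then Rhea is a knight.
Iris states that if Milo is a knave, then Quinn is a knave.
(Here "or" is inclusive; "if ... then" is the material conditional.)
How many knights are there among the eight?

5

The unique consistent assignment is Quinn=knave, Zane=knight, Milo=knight, Ximena=knight, Rhea=knave, Jing=knight, Soren=knave, Iris=knight.
That has 5 knights.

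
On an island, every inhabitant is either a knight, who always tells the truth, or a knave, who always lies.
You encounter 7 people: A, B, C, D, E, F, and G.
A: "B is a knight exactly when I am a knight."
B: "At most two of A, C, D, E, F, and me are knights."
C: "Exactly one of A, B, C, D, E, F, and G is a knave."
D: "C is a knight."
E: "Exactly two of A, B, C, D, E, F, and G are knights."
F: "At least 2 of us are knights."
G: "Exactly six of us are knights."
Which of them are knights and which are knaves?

Knights: B. Knaves: A, C, D, E, F, and G.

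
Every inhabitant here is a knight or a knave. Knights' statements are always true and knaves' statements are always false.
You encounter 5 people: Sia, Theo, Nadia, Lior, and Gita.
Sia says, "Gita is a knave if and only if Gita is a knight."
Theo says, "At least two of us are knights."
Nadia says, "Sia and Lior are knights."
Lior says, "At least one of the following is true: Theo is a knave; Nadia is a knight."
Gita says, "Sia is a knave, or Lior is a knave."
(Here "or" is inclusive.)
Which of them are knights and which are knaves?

Knights: Theo and Gita. Knaves: Sia, Nadia, and Lior.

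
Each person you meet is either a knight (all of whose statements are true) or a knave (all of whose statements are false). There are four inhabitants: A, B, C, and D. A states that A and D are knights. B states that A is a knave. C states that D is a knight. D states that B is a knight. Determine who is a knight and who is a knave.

A (knave): "A and D are knights" — False. ✓
As a knight, B's statement "A is a knave" should be True; it is.
Since C is a knight, "D is a knight" needs to be True, which holds.
D is a knight, and the claim "B is a knight" is indeed True.

Knights: B, C, and D. Knaves: A.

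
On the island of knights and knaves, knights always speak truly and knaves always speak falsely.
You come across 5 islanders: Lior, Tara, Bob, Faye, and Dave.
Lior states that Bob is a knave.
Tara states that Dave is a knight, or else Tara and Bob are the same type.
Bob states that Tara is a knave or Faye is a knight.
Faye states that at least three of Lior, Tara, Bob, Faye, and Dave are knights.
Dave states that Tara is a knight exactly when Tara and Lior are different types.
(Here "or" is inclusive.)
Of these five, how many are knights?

4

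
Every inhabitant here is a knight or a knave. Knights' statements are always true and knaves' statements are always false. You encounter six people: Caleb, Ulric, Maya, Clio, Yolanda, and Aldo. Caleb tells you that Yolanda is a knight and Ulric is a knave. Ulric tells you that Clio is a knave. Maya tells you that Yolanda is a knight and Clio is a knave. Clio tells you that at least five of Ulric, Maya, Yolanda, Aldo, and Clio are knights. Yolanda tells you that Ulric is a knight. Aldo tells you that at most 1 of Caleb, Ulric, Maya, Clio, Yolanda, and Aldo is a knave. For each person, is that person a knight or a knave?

Caleb is a knave, so "Yolanda is a knight and Ulric is a knave" must be false — and it is.
As a knight, Ulric's statement "Clio is a knave" should be true; it is.
Maya (knight): "Yolanda is a knight and Clio is a knave" — true. ✓
Since Clio is a knave, "at least five of Ulric, Maya, Yolanda, Aldo, and Clio are knights" needs to be false, which holds.
As a knight, Yolanda's statement "Ulric is a knight" should be true; it is.
Since Aldo is a knave, "at most 1 of Caleb, Ulric, Maya, Clio, Yolanda, and Aldo is a knave" needs to be false, which holds.

Caleb is a knave, Ulric is a knight, Maya is a knight, Clio is a knave, Yolanda is a knight, and Aldo is a knave.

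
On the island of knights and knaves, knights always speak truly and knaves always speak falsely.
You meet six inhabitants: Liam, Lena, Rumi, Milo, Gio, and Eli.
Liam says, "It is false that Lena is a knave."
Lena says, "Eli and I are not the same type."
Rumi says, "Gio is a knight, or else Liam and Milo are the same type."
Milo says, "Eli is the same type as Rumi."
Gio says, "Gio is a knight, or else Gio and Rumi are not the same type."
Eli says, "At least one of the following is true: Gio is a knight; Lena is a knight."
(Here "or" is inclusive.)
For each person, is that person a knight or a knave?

Since Liam is a knave, "it is false that Lena is a knave" needs to be false, which holds.
Lena is a knave, so "Eli and I are not the same type" must be false — and it is.
Rumi is a knave, and the claim "Gio is a knight, or else Liam and Milo are the same type" is indeed false.
Milo is a knight; "Eli is the same type as Rumi" is true, as required.
Gio is a knave; "Gio is a knight, or else Gio and Rumi are not the same type" is false, as required.
Since Eli is a knave, "at least one of the following is true: Gio is a knight; Lena is a knight" needs to be false, which holds.

Liam is a knave, Lena is a knave, Rumi is a knave, Milo is a knight, Gio is a knave, and Eli is a knave.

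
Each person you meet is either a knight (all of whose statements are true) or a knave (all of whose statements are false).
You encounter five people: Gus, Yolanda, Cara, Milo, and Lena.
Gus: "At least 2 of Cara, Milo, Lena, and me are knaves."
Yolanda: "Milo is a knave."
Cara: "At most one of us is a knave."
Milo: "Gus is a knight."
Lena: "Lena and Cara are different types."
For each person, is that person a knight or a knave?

Gus is a knight; "at least 2 of Cara, Milo, Lena, and me are knaves" is True, as required.
Yolanda (knave): "Milo is a knave" — False. ✓
As a knave, Cara's statement "at most one of us is a knave" should be False; it is.
As a knight, Milo's statement "Gus is a knight" should be True; it is.
Lena (knave): "Lena and Cara are different types" — False. ✓

Gus is a knight, Yolanda is a knave, Cara is a knave, Milo is a knight, and Lena is a knave.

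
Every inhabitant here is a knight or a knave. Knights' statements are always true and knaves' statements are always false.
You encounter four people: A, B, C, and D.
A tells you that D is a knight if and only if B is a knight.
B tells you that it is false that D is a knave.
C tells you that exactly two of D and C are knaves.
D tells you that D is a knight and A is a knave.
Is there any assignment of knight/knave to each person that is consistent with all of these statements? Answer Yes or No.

No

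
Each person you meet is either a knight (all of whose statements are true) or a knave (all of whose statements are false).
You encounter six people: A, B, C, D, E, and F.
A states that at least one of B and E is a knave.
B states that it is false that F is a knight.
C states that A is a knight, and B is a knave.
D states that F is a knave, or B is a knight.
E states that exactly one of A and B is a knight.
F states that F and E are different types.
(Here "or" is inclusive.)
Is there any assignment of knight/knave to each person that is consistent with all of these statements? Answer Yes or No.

Yes

One consistent assignment: A=knight, B=knight, C=knave, D=knight, E=knave, F=knave.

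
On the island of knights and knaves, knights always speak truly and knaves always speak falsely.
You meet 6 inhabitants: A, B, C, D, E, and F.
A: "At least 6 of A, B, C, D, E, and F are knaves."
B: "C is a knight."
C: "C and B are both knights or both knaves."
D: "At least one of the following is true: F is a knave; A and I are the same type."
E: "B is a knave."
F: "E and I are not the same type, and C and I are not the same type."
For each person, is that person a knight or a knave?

A (knave): "at least 6 of A, B, C, D, E, and F are knaves" — False. ✓
As a knight, B's statement "C is a knight" should be true; it is.
As a knight, C's statement "C and B are both knights or both knaves" should be true; it is.
D is a knight, so "at least one of the following is true: F is a knave; A and I are the same type" must be true — and it is.
E (knave): "B is a knave" — False. ✓
As a knave, F's statement "E and I are not the same type, and C and I are not the same type" should be False; it is.

A is a knave, B is a knight, C is a knight, D is a knight, E is a knave, and F is a knave.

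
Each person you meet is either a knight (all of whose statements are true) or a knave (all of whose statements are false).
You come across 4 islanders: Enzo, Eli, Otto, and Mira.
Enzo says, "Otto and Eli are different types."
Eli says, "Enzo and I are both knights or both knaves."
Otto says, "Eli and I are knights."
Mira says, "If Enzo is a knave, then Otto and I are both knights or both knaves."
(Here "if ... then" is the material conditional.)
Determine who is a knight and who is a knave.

Enzo is a knight; "Otto and Eli are different types" is True, as required.
Eli (knight): "Enzo and I are both knights or both knaves" — True. ✓
As a knave, Otto's statement "Eli and I are knights" should be False; it is.
Since Mira is a knight, "if Enzo is a knave, then Otto and I are both knights or both knaves" needs to be True, which holds.

Knights: Enzo, Eli, and Mira. Knaves: Otto.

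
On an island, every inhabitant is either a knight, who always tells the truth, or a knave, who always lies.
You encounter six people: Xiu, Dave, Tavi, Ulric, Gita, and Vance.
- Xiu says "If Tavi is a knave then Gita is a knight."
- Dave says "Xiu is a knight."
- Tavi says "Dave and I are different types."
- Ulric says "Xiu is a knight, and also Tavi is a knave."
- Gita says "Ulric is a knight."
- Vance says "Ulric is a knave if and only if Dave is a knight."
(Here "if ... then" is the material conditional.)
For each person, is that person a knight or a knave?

Knights: none. Knaves: Xiu, Dave, Tavi, Ulric, Gita, and Vance.

Xiu is a knave; "if Tavi is a knave then Gita is a knight" is false, as required.
As a knave, Dave's statement "Xiu is a knight" should be false; it is.
Since Tavi is a knave, "Dave and I are different types" needs to be false, which holds.
Since Ulric is a knave, "Xiu is a knight, and also Tavi is a knave" needs to be false, which holds.
Gita is a knave, so "Ulric is a knight" must be false — and it is.
Since Vance is a knave, "Ulric is a knave if and only if Dave is a knight" needs to be false, which holds.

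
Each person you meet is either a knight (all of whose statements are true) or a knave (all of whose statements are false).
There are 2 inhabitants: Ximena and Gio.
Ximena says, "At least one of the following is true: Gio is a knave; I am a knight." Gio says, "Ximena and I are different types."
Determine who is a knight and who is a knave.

Ximena is a knave and Gio is a knight.

Ximena (knave): "at least one of the following is true: Gio is a knave; I am a knight" — False. ✓
As a knight, Gio's statement "Ximena and I are different types" should be True; it is.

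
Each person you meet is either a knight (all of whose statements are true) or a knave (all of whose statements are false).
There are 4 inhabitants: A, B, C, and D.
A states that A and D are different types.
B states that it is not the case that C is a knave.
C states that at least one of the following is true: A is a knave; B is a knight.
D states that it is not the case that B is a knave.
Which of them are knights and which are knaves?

A is a knight, B is a knave, C is a knave, and D is a knave.

Suppose A is a knave. Then A's statement "A and D are different types" would have to be false. Checking the 8 ways to assign the others, none is consistent with every speaker.
(For instance, with B=knave, C=knave, D=knave, C's claim "at least one of the following is true: A is a knave; B is a knight" comes out true where it would need to be false.)
So A must be a knight, making "A and D are different types" true. Taking A=knight, B=knave, C=knave, D=knave, each remaining statement checks out:
  B (knave): "it is not the case that C is a knave" — false. ✓
  C (knave): "at least one of the following is true: A is a knave; B is a knight" — false. ✓
  D (knave): "it is not the case that B is a knave" — false. ✓
This is the unique consistent assignment.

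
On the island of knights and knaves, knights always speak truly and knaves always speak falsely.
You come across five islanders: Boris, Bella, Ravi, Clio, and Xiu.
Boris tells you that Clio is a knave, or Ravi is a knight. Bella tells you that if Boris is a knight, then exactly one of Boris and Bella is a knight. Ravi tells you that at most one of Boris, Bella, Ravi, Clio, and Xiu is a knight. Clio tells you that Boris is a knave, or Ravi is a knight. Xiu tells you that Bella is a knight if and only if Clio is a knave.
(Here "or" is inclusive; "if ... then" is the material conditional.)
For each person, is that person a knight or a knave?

Boris is a knave; "Clio is a knave, or Ravi is a knight" is False, as required.
Bella (knight): "if Boris is a knight, then exactly one of Boris and Bella is a knight" — true. ✓
Ravi (knave): "at most one of Boris, Bella, Ravi, Clio, and Xiu is a knight" — False. ✓
Clio (knight): "Boris is a knave, or Ravi is a knight" — true. ✓
Xiu is a knave, so "Bella is a knight if and only if Clio is a knave" must be False — and it is.

Boris is a knave, Bella is a knight, Ravi is a knave, Clio is a knight, and Xiu is a knave.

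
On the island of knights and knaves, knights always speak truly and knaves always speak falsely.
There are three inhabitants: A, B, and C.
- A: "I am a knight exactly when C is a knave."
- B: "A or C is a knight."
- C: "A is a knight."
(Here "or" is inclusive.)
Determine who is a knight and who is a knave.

As a knave, A's statement "I am a knight exactly when C is a knave" should be false; it is.
B is a knave, and the claim "A or C is a knight" is indeed false.
C (knave): "A is a knight" — false. ✓

A is a knave, B is a knave, and C is a knave.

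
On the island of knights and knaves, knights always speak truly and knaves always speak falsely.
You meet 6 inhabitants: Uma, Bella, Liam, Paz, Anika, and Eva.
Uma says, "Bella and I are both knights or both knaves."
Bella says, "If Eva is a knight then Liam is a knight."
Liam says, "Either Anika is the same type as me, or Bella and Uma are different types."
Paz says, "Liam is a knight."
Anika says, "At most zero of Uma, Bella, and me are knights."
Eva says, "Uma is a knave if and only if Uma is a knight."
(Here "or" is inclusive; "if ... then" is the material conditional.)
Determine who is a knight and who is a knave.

Knights: Bella, Liam, and Paz. Knaves: Uma, Anika, and Eva.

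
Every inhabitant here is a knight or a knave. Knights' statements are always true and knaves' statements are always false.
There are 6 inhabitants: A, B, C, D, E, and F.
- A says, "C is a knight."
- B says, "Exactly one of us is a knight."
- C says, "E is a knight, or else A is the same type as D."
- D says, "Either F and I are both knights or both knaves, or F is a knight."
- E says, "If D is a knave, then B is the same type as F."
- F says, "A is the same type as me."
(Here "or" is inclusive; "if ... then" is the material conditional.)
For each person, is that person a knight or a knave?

A is a knight, and the claim "C is a knight" is indeed True.
Since B is a knave, "exactly one of us is a knight" needs to be False, which holds.
Since C is a knight, "E is a knight, or else A is the same type as D" needs to be True, which holds.
As a knight, D's statement "either F and I are both knights or both knaves, or F is a knight" should be True; it is.
As a knight, E's statement "if D is a knave, then B is the same type as F" should be True; it is.
F (knight): "A is the same type as me" — True. ✓

A is a knight, B is a knave, C is a knight, D is a knight, E is a knight, and F is a knight.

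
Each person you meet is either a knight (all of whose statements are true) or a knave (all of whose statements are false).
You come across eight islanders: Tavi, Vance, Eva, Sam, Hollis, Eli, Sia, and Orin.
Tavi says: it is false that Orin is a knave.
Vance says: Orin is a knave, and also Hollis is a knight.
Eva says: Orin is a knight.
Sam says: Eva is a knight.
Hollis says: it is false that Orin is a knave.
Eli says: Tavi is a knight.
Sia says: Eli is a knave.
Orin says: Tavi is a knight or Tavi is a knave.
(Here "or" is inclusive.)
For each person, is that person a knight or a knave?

Tavi is a knight, Vance is a knave, Eva is a knight, Sam is a knight, Hollis is a knight, Eli is a knight, Sia is a knave, and Orin is a knight.

As a knight, Tavi's statement "it is false that Orin is a knave" should be true; it is.
Vance (knave): "Orin is a knave, and also Hollis is a knight" — false. ✓
Since Eva is a knight, "Orin is a knight" needs to be true, which holds.
As a knight, Sam's statement "Eva is a knight" should be true; it is.
Hollis is a knight, so "it is false that Orin is a knave" must be true — and it is.
As a knight, Eli's statement "Tavi is a knight" should be true; it is.
Sia (knave): "Eli is a knave" — false. ✓
Orin is a knight, so "Tavi is a knight or Tavi is a knave" must be true — and it is.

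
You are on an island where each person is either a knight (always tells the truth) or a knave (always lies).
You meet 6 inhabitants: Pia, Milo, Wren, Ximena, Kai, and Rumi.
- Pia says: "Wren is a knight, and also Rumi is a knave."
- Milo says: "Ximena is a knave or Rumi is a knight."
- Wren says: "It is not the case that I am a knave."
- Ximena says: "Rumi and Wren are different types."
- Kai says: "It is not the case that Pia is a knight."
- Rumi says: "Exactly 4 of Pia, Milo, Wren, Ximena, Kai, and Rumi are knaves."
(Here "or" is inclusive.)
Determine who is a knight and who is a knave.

Knights: Pia, Wren, and Ximena. Knaves: Milo, Kai, and Rumi.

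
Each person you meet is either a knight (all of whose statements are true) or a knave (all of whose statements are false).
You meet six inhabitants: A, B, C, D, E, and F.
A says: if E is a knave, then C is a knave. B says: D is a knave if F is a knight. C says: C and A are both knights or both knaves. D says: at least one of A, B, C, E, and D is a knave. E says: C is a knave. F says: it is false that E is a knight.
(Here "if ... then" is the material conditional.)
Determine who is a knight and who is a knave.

A is a knight, and the claim "if E is a knave, then C is a knave" is indeed True.
B is a knight; "D is a knave if F is a knight" is True, as required.
C is a knave; "C and A are both knights or both knaves" is false, as required.
D is a knight; "at least one of A, B, C, E, and D is a knave" is True, as required.
As a knight, E's statement "C is a knave" should be True; it is.
As a knave, F's statement "it is false that E is a knight" should be false; it is.

Knights: A, B, D, and E. Knaves: C and F.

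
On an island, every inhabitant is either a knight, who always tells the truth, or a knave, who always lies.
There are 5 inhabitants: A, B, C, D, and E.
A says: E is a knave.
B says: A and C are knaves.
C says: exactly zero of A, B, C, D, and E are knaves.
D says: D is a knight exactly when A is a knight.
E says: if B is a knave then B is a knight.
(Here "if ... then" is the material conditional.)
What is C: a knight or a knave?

C is a knave.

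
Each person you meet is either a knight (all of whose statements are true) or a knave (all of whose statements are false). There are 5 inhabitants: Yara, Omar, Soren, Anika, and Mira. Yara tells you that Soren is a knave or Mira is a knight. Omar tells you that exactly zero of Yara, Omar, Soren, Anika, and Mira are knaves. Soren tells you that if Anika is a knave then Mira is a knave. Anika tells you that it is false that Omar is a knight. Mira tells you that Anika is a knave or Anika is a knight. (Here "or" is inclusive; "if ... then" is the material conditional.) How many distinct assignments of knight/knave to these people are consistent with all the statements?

1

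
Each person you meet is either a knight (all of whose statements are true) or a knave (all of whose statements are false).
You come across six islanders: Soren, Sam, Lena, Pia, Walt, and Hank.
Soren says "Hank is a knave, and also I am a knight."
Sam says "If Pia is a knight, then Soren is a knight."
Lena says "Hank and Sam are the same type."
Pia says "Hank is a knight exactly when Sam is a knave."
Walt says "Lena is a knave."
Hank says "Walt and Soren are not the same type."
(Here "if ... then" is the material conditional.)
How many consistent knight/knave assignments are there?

2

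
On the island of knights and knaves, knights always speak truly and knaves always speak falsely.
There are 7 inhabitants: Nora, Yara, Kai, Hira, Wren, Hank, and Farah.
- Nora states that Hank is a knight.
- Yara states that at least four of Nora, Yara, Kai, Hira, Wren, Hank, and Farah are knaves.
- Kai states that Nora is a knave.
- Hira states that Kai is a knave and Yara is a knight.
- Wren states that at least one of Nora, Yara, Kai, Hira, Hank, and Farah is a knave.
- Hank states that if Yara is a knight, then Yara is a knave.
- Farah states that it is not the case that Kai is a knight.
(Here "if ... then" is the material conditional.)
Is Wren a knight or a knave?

Consistent assignments: {Nora=knight, Yara=knave, Kai=knave, Hira=knave, Wren=knight, Hank=knight, Farah=knight}; {Nora=knave, Yara=knight, Kai=knight, Hira=knave, Wren=knight, Hank=knave, Farah=knave}
In every consistent assignment, Wren is a knight.

Wren is a knight.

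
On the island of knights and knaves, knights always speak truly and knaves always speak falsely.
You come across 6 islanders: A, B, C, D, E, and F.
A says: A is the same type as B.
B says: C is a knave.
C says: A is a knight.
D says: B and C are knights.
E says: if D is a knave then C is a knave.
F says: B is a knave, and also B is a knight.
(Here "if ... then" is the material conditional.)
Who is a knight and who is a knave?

A is a knave, B is a knight, C is a knave, D is a knave, E is a knight, and F is a knave.

A is a knave, so "A is the same type as B" must be false — and it is.
B (knight): "C is a knave" — true. ✓
Since C is a knave, "A is a knight" needs to be false, which holds.
Since D is a knave, "B and C are knights" needs to be false, which holds.
As a knight, E's statement "if D is a knave then C is a knave" should be true; it is.
F is a knave; "B is a knave, and also B is a knight" is false, as required.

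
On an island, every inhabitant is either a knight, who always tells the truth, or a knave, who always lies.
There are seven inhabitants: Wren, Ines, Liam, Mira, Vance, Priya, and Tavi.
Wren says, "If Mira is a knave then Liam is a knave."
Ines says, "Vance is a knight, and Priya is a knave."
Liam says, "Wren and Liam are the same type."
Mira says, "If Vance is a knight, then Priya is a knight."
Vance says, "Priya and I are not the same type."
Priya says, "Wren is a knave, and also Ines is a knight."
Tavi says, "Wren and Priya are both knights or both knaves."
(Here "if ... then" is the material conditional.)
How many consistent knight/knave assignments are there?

3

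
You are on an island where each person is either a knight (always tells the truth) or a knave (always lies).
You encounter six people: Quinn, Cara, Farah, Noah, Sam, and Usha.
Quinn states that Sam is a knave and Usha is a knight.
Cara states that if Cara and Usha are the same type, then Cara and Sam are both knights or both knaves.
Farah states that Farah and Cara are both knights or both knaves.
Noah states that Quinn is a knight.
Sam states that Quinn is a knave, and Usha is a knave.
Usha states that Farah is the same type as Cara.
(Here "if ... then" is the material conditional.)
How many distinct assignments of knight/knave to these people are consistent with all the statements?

1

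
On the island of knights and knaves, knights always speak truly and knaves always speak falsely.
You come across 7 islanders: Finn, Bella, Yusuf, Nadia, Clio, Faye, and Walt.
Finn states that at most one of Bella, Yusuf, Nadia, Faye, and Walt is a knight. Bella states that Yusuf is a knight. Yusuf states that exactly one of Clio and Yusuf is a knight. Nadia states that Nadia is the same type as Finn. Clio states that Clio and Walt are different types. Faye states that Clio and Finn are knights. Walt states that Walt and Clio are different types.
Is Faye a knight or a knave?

Consistent assignments: {Finn=knight, Bella=knave, Yusuf=knave, Nadia=knight, Clio=knave, Faye=knave, Walt=knave}; {Finn=knight, Bella=knave, Yusuf=knave, Nadia=knave, Clio=knave, Faye=knave, Walt=knave}
In every consistent assignment, Faye is a knave.

Faye is a knave.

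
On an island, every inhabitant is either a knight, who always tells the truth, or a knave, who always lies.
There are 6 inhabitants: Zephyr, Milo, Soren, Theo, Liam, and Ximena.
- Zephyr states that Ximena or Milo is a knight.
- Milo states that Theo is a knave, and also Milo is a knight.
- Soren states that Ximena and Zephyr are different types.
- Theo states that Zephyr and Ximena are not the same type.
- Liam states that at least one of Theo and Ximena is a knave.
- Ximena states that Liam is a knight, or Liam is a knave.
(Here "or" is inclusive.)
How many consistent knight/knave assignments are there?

Consistent assignments:
  Zephyr=knight, Milo=knight, Soren=knave, Theo=knave, Liam=knight, Ximena=knight
  Zephyr=knight, Milo=knave, Soren=knave, Theo=knave, Liam=knight, Ximena=knight

2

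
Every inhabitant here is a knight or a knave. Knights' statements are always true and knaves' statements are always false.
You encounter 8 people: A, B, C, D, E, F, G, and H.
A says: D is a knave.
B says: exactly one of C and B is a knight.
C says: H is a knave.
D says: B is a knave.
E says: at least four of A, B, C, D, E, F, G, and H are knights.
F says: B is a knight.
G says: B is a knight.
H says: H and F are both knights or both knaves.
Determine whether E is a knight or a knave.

E is a knight.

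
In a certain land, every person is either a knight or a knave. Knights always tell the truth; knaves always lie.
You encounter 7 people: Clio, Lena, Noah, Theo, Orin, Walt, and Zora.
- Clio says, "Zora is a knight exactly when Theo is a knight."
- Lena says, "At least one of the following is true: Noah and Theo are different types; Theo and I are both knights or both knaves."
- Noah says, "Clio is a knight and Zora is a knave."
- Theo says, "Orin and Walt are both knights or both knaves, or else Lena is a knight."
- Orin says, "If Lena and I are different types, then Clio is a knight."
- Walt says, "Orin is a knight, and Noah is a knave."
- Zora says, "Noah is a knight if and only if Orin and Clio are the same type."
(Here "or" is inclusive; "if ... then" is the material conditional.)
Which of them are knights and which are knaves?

Knights: Lena and Theo. Knaves: Clio, Noah, Orin, Walt, and Zora.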